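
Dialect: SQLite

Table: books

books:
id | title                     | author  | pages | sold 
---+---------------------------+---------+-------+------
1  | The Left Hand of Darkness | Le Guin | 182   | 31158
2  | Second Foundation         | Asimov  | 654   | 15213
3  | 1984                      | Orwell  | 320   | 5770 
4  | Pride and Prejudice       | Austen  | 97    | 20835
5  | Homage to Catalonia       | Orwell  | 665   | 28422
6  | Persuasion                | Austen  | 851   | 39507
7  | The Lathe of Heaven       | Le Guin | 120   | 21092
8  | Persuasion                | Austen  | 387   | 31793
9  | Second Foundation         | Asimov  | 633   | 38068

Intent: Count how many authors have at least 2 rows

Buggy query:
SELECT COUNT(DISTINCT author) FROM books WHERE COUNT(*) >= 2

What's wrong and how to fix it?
Bug: WHERE filters individual rows, not groups, so a group-level COUNT is invalid there

Fix: Group first with HAVING COUNT(*) >= 2, then COUNT the resulting groups

Corrected query:
SELECT COUNT(*) FROM (SELECT author FROM books GROUP BY author HAVING COUNT(*) >= 2)

Result:
COUNT(*)
--------
4       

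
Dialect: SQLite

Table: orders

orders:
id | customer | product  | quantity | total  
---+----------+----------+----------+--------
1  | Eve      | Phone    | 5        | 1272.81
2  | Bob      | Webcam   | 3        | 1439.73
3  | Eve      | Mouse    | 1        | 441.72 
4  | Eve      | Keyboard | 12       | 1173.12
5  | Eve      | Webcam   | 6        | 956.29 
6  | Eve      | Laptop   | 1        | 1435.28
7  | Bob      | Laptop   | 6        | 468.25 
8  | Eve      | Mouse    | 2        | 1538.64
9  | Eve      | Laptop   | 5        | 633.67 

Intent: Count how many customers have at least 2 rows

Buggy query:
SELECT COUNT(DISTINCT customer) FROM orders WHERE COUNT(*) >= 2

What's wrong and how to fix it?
Bug: COUNT(*) cannot appear in WHERE; the per-group count doesn't exist yet

Fix: Group first with HAVING COUNT(*) >= 2, then COUNT the resulting groups

Corrected query:
SELECT COUNT(*) FROM (SELECT customer FROM orders GROUP BY customer HAVING COUNT(*) >= 2)

Result:
COUNT(*)
--------
2       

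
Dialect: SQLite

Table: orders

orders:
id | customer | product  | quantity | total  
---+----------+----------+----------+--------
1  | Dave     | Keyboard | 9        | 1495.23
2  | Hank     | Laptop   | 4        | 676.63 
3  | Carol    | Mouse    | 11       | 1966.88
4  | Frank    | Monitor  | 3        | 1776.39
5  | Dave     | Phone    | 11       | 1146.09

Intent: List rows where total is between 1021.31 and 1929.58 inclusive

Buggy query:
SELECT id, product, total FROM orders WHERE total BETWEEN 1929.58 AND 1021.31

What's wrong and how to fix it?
Bug: BETWEEN expects the lower bound first; with 1929.58 AND 1021.31 the range is empty

Fix: Write BETWEEN 1021.31 AND 1929.58

Corrected query:
SELECT id, product, total FROM orders WHERE total BETWEEN 1021.31 AND 1929.58

Result:
id | product  | total  
---+----------+--------
1  | Keyboard | 1495.23
4  | Monitor  | 1776.39
5  | Phone    | 1146.09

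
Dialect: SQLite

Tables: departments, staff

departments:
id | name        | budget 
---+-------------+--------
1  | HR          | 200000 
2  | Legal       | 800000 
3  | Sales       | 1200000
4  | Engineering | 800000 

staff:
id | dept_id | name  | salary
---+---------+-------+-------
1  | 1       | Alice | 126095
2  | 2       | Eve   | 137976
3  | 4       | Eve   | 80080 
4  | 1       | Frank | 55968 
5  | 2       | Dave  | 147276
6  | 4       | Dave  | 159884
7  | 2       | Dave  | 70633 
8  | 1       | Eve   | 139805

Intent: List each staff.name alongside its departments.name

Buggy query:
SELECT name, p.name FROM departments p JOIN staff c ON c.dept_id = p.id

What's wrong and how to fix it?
Bug: 'name' exists in both joined tables, so the database can't tell which one is meant

Fix: Prefix ambiguous columns with the table alias

Corrected query:
SELECT c.name, p.name FROM departments p JOIN staff c ON c.dept_id = p.id

Result:
name  | name       
------+------------
Alice | HR         
Eve   | Legal      
Eve   | Engineering
Frank | HR         
Dave  | Legal      
Dave  | Engineering
Dave  | Legal      
Eve   | HR         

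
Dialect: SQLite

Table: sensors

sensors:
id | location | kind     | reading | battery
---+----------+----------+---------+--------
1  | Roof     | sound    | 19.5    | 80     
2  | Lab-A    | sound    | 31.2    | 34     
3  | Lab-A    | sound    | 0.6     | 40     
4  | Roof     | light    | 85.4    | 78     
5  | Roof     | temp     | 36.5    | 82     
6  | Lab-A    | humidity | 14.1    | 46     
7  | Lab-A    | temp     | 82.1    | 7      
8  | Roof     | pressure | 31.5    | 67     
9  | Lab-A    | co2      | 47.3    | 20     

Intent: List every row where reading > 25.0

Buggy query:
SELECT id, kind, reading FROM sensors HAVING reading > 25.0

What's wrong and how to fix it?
Bug: HAVING filters the output of aggregation, but this query has no GROUP BY and no aggregate functions, so SQLite rejects it (HAVING clause on a non-aggregate query); the condition here is per row

Fix: Replace HAVING with WHERE since the condition applies to individual rows

Corrected query:
SELECT id, kind, reading FROM sensors WHERE reading > 25.0

Result:
id | kind     | reading
---+----------+--------
2  | sound    | 31.2   
4  | light    | 85.4   
5  | temp     | 36.5   
7  | temp     | 82.1   
8  | pressure | 31.5   
9  | co2      | 47.3   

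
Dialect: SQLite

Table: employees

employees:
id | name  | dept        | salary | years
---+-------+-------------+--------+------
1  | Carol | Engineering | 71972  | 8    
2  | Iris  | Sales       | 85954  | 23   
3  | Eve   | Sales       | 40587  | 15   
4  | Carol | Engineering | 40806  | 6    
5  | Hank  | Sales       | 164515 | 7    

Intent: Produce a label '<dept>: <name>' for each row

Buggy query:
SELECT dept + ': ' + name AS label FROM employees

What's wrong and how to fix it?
Bug: SQLite uses || for string concatenation; + coerces text to numbers (yielding 0)

Fix: Replace + with || to concatenate text

Corrected query:
SELECT dept || ': ' || name AS label FROM employees

Result:
label             
------------------
Engineering: Carol
Sales: Iris       
Sales: Eve        
Engineering: Carol
Sales: Hank       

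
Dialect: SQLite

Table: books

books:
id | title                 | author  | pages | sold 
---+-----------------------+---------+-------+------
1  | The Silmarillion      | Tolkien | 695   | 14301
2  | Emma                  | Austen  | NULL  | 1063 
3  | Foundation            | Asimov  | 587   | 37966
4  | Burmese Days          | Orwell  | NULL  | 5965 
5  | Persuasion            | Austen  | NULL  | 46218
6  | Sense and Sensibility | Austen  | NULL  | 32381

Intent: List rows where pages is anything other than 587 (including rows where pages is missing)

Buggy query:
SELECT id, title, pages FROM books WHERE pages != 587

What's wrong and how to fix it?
Bug: Inequality against NULL is unknown, not true; rows with NULL are dropped

Fix: Add an explicit OR pages IS NULL to include the missing-value rows

Corrected query:
SELECT id, title, pages FROM books WHERE pages != 587 OR pages IS NULL

Result:
id | title                 | pages
---+-----------------------+------
1  | The Silmarillion      | 695  
2  | Emma                  | NULL 
4  | Burmese Days          | NULL 
5  | Persuasion            | NULL 
6  | Sense and Sensibility | NULL 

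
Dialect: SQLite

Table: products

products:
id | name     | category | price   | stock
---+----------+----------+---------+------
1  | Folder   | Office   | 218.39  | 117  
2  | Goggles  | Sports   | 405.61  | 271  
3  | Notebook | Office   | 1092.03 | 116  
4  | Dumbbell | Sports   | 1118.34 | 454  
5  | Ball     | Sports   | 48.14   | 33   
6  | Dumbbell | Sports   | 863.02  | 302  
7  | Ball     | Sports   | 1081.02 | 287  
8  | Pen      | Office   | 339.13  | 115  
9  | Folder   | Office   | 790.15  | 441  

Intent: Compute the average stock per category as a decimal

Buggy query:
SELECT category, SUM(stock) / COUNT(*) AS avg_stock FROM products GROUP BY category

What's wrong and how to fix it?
Bug: Both operands are integers, so '/' performs integer division and truncates

Fix: Cast one side to REAL so the division keeps the fractional part

Corrected query:
SELECT category, SUM(stock) * 1.0 / COUNT(*) AS avg_stock FROM products GROUP BY category

Result:
category | avg_stock
---------+----------
Office   | 197.25   
Sports   | 269.4    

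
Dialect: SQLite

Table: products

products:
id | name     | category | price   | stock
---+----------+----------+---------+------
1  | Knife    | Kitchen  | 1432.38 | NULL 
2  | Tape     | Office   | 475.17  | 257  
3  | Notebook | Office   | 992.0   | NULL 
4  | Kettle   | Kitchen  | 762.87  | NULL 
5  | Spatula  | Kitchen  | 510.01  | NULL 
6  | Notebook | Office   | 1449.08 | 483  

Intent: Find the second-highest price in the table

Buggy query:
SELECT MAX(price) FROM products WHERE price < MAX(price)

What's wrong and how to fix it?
Bug: The inner MAX is an aggregate inside WHERE, which is not allowed

Fix: Put the inner MAX in a scalar subquery

Corrected query:
SELECT MAX(price) FROM products WHERE price < (SELECT MAX(price) FROM products)

Result:
MAX(price)
----------
1432.38   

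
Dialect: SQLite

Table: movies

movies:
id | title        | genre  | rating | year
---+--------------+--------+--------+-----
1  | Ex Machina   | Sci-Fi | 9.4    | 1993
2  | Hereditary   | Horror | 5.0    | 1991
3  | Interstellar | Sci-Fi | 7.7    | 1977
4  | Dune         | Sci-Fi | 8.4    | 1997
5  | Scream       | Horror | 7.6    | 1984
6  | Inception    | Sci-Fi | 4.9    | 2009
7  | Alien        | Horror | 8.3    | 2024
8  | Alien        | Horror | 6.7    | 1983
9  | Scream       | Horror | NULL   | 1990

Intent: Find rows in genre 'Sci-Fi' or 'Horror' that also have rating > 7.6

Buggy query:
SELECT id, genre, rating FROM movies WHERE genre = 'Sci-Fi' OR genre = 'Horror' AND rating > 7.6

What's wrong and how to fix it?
Bug: AND binds tighter than OR, so this parses as genre = 'Sci-Fi' OR (genre = 'Horror' AND rating > 7.6)

Fix: Add parentheses around the OR so the AND applies to both alternatives

Corrected query:
SELECT id, genre, rating FROM movies WHERE (genre = 'Sci-Fi' OR genre = 'Horror') AND rating > 7.6

Result:
id | genre  | rating
---+--------+-------
1  | Sci-Fi | 9.4   
3  | Sci-Fi | 7.7   
4  | Sci-Fi | 8.4   
7  | Horror | 8.3   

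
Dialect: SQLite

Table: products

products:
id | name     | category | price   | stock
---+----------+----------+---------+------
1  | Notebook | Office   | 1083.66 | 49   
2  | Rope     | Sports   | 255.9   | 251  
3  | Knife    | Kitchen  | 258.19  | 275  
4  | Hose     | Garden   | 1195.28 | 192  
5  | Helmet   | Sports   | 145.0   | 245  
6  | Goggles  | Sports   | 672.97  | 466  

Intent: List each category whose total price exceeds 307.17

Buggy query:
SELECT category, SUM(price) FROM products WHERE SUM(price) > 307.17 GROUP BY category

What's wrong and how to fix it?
Bug: SUM(price) is an aggregate, but WHERE filters rows before aggregation

Fix: Use HAVING (which filters groups after aggregation) instead of WHERE

Corrected query:
SELECT category, SUM(price) FROM products GROUP BY category HAVING SUM(price) > 307.17

Result:
category | SUM(price)
---------+-----------
Garden   | 1195.28   
Office   | 1083.66   
Sports   | 1073.87   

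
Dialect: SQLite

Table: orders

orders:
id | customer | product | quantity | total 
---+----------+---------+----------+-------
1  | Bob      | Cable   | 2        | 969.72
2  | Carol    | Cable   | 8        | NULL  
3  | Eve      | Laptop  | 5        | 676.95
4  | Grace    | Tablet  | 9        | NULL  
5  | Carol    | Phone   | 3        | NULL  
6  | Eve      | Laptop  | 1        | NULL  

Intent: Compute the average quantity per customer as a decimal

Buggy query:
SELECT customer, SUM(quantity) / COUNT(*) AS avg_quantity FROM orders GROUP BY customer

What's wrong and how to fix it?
Bug: Both operands are integers, so '/' performs integer division and truncates

Fix: Cast one side to REAL so the division keeps the fractional part

Corrected query:
SELECT customer, SUM(quantity) * 1.0 / COUNT(*) AS avg_quantity FROM orders GROUP BY customer

Result:
customer | avg_quantity
---------+-------------
Bob      | 2           
Carol    | 5.5         
Eve      | 3           
Grace    | 9           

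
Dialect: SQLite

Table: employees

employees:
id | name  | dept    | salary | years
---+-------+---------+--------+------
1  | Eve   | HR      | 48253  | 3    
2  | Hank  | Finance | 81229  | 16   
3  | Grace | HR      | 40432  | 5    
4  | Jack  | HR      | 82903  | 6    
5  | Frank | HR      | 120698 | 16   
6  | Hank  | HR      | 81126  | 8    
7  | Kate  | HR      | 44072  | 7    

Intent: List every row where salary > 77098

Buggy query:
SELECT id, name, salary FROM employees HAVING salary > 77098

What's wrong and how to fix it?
Bug: This is a non-aggregate query (no GROUP BY, no aggregates), so in SQLite the HAVING clause is invalid here; a row-level condition belongs in WHERE

Fix: Use WHERE for row-level filtering

Corrected query:
SELECT id, name, salary FROM employees WHERE salary > 77098

Result:
id | name  | salary
---+-------+-------
2  | Hank  | 81229 
4  | Jack  | 82903 
5  | Frank | 120698
6  | Hank  | 81126 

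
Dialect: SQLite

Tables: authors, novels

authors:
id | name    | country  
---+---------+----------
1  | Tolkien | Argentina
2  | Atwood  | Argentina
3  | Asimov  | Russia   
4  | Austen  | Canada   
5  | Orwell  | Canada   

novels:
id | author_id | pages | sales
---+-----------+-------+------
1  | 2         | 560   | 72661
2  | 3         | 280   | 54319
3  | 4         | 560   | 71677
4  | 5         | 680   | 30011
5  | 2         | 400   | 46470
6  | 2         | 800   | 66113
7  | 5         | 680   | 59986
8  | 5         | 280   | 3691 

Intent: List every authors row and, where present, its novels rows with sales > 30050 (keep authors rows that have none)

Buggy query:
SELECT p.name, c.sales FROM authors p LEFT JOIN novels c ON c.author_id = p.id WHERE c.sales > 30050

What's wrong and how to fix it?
Bug: Filtering c.sales in WHERE discards the NULL rows produced by LEFT JOIN, turning it into an inner join

Fix: Move the right-table condition into the ON clause so unmatched parents are kept

Corrected query:
SELECT p.name, c.sales FROM authors p LEFT JOIN novels c ON c.author_id = p.id AND c.sales > 30050

Result:
name    | sales
--------+------
Tolkien | NULL 
Atwood  | 46470
Atwood  | 66113
Atwood  | 72661
Asimov  | 54319
Austen  | 71677
Orwell  | 59986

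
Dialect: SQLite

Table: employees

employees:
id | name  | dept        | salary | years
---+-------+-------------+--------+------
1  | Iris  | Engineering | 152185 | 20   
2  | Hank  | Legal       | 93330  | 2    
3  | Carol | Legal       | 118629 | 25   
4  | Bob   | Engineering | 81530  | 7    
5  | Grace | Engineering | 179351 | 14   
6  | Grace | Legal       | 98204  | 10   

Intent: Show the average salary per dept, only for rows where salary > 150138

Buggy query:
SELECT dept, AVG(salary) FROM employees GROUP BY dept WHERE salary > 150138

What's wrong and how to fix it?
Bug: Row-level WHERE must come before GROUP BY in the clause order

Fix: Move the WHERE clause before GROUP BY

Corrected query:
SELECT dept, AVG(salary) FROM employees WHERE salary > 150138 GROUP BY dept

Result:
dept        | AVG(salary)
------------+------------
Engineering | 165768     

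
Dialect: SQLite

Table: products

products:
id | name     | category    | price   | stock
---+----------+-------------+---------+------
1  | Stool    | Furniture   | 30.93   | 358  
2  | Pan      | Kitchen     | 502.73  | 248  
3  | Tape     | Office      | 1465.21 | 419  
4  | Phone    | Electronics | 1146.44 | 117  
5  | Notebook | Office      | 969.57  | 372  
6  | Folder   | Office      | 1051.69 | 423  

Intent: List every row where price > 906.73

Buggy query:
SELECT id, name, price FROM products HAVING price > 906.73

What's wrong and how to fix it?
Bug: This is a non-aggregate query (no GROUP BY, no aggregates), so in SQLite the HAVING clause is invalid here; a row-level condition belongs in WHERE

Fix: Replace HAVING with WHERE since the condition applies to individual rows

Corrected query:
SELECT id, name, price FROM products WHERE price > 906.73

Result:
id | name     | price  
---+----------+--------
3  | Tape     | 1465.21
4  | Phone    | 1146.44
5  | Notebook | 969.57 
6  | Folder   | 1051.69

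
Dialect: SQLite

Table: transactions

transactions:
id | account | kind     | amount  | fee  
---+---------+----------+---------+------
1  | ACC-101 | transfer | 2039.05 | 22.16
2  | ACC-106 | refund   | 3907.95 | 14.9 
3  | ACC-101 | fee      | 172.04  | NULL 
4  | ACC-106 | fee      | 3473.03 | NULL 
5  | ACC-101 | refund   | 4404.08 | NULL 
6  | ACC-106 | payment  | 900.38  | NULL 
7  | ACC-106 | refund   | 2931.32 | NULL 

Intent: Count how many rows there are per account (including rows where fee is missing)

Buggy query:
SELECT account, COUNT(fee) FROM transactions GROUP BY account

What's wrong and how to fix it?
Bug: COUNT(fee) skips NULLs, so groups with missing fee are undercounted

Fix: Replace COUNT(fee) with COUNT(*)

Corrected query:
SELECT account, COUNT(*) FROM transactions GROUP BY account

Result:
account | COUNT(*)
--------+---------
ACC-101 | 3       
ACC-106 | 4       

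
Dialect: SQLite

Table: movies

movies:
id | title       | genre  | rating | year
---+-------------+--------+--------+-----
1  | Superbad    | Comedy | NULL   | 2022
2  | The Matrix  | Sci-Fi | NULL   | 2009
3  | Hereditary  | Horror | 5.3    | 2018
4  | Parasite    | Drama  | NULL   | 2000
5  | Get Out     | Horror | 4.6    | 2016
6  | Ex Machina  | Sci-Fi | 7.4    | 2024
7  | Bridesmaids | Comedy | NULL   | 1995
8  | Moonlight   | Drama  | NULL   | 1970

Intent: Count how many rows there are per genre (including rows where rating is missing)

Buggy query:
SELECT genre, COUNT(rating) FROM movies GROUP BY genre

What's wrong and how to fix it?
Bug: COUNT(column) counts non-NULL values only; rows with NULL rating aren't counted

Fix: Replace COUNT(rating) with COUNT(*)

Corrected query:
SELECT genre, COUNT(*) FROM movies GROUP BY genre

Result:
genre  | COUNT(*)
-------+---------
Comedy | 2       
Drama  | 2       
Horror | 2       
Sci-Fi | 2       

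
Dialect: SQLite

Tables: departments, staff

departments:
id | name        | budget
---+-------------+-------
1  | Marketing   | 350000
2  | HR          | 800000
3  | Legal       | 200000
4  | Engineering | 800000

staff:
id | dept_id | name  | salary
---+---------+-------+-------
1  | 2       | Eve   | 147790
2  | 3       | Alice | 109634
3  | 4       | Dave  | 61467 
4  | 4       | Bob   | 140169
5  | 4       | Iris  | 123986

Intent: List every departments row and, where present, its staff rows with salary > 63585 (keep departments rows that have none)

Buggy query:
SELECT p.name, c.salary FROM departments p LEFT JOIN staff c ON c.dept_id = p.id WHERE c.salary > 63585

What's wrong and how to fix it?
Bug: A WHERE condition on the right-hand table after LEFT JOIN drops unmatched parents

Fix: Move the right-table condition into the ON clause so unmatched parents are kept

Corrected query:
SELECT p.name, c.salary FROM departments p LEFT JOIN staff c ON c.dept_id = p.id AND c.salary > 63585

Result:
name        | salary
------------+-------
Marketing   | NULL  
HR          | 147790
Legal       | 109634
Engineering | 123986
Engineering | 140169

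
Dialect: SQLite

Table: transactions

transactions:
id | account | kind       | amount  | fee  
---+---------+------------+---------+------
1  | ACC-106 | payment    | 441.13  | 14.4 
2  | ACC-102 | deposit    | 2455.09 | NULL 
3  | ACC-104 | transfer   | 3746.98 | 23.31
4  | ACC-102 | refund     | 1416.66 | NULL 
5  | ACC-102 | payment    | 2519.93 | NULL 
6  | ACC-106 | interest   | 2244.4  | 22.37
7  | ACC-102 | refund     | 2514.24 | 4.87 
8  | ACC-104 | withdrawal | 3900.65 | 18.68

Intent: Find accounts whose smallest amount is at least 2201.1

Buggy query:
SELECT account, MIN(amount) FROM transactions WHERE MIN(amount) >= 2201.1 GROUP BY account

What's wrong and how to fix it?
Bug: MIN() in WHERE is a misuse of aggregate

Fix: Use HAVING for the per-group MIN condition

Corrected query:
SELECT account, MIN(amount) FROM transactions GROUP BY account HAVING MIN(amount) >= 2201.1

Result:
account | MIN(amount)
--------+------------
ACC-104 | 3746.98    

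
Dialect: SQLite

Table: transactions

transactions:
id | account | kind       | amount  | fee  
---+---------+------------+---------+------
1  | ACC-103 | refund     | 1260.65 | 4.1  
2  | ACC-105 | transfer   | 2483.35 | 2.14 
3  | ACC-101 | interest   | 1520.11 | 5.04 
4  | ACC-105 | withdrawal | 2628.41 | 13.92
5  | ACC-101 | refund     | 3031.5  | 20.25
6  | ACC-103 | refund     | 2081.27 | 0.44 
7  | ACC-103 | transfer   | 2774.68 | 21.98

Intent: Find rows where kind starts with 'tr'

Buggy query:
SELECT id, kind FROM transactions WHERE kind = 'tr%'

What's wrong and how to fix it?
Bug: '=' compares the literal string including the % character; pattern matching needs LIKE

Fix: Use LIKE for wildcard pattern matching

Corrected query:
SELECT id, kind FROM transactions WHERE kind LIKE 'tr%'

Result:
id | kind    
---+---------
2  | transfer
7  | transfer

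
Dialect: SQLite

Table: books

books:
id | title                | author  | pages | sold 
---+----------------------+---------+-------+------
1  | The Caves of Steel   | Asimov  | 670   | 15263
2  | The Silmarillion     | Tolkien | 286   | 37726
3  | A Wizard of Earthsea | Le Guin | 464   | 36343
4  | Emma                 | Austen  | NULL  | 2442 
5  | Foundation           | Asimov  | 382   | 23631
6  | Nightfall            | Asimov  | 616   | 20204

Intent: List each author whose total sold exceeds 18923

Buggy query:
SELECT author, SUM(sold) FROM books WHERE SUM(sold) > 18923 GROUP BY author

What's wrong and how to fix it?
Bug: SUM(sold) is an aggregate, but WHERE filters rows before aggregation

Fix: Move the aggregate condition to a HAVING clause

Corrected query:
SELECT author, SUM(sold) FROM books GROUP BY author HAVING SUM(sold) > 18923

Result:
author  | SUM(sold)
--------+----------
Asimov  | 59098    
Le Guin | 36343    
Tolkien | 37726    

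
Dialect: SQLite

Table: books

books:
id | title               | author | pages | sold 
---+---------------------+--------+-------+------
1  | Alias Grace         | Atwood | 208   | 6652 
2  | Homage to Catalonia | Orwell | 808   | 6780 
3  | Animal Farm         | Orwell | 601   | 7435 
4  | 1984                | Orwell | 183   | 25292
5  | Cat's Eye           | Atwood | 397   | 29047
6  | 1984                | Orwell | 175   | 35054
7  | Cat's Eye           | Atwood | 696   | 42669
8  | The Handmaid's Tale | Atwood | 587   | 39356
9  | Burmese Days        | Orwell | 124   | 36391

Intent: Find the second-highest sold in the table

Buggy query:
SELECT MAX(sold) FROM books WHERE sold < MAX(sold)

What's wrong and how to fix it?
Bug: The inner MAX is an aggregate inside WHERE, which is not allowed

Fix: Put the inner MAX in a scalar subquery

Corrected query:
SELECT MAX(sold) FROM books WHERE sold < (SELECT MAX(sold) FROM books)

Result:
MAX(sold)
---------
39356    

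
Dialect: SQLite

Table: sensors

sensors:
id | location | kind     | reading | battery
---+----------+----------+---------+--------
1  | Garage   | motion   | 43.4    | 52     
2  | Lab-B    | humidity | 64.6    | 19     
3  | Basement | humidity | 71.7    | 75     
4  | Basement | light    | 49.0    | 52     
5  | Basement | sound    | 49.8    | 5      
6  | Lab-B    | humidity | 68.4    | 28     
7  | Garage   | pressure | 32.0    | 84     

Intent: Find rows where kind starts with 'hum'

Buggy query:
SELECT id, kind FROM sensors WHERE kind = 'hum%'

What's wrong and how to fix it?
Bug: '=' compares the literal string including the % character; pattern matching needs LIKE

Fix: Replace '=' with LIKE so 'hum%' is treated as a pattern

Corrected query:
SELECT id, kind FROM sensors WHERE kind LIKE 'hum%'

Result:
id | kind    
---+---------
2  | humidity
3  | humidity
6  | humidity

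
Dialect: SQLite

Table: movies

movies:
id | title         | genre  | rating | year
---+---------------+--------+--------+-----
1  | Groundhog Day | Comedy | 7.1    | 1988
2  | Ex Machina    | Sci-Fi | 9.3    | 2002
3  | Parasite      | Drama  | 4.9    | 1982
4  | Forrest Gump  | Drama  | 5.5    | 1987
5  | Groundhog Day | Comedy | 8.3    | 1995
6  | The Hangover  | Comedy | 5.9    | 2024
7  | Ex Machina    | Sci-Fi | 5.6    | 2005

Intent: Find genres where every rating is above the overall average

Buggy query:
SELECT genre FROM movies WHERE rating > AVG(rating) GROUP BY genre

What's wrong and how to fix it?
Bug: WHERE evaluates per row before aggregation, so AVG() is unavailable

Fix: Use a subquery for AVG and a HAVING MIN(...) filter so the condition holds for every row in the group

Corrected query:
SELECT genre FROM movies GROUP BY genre HAVING MIN(rating) > (SELECT AVG(rating) FROM movies)

Result:
(no rows)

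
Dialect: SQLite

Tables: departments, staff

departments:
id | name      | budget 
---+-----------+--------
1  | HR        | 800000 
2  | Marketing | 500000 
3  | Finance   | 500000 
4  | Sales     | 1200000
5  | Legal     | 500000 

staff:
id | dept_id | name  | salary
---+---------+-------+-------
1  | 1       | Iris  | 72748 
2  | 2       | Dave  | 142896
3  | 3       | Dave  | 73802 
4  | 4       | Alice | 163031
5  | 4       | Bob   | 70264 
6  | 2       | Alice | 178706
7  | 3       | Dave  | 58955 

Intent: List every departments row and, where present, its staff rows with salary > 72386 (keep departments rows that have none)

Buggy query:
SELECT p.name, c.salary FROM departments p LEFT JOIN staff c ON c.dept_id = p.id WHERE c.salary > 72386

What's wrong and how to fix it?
Bug: Filtering c.salary in WHERE discards the NULL rows produced by LEFT JOIN, turning it into an inner join

Fix: Put 'c.salary > 72386' in the JOIN's ON clause instead of WHERE

Corrected query:
SELECT p.name, c.salary FROM departments p LEFT JOIN staff c ON c.dept_id = p.id AND c.salary > 72386

Result:
name      | salary
----------+-------
HR        | 72748 
Marketing | 142896
Marketing | 178706
Finance   | 73802 
Sales     | 163031
Legal     | NULL  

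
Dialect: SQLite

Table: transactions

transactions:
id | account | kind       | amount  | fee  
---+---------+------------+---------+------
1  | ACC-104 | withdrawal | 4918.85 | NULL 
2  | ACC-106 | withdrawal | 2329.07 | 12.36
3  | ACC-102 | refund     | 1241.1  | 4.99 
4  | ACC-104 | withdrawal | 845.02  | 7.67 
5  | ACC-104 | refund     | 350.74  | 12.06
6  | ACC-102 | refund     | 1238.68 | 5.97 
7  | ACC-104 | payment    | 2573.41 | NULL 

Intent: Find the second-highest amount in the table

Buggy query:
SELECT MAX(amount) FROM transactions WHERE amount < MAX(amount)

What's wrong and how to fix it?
Bug: MAX(amount) on the right of the comparison is an aggregate-in-WHERE error

Fix: Compute the overall MAX in a subquery, then take MAX of rows below it

Corrected query:
SELECT MAX(amount) FROM transactions WHERE amount < (SELECT MAX(amount) FROM transactions)

Result:
MAX(amount)
-----------
2573.41    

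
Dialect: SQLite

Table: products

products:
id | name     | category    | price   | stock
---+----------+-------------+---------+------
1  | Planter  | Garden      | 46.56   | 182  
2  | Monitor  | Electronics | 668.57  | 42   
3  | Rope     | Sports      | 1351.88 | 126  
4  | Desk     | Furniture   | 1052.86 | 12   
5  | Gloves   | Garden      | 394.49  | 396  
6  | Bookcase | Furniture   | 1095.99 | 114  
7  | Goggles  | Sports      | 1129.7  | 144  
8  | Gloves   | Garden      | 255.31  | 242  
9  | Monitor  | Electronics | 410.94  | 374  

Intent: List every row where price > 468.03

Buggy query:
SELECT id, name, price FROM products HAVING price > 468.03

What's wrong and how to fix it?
Bug: This is a non-aggregate query (no GROUP BY, no aggregates), so in SQLite the HAVING clause is invalid here; a row-level condition belongs in WHERE

Fix: Replace HAVING with WHERE since the condition applies to individual rows

Corrected query:
SELECT id, name, price FROM products WHERE price > 468.03

Result:
id | name     | price  
---+----------+--------
2  | Monitor  | 668.57 
3  | Rope     | 1351.88
4  | Desk     | 1052.86
6  | Bookcase | 1095.99
7  | Goggles  | 1129.7 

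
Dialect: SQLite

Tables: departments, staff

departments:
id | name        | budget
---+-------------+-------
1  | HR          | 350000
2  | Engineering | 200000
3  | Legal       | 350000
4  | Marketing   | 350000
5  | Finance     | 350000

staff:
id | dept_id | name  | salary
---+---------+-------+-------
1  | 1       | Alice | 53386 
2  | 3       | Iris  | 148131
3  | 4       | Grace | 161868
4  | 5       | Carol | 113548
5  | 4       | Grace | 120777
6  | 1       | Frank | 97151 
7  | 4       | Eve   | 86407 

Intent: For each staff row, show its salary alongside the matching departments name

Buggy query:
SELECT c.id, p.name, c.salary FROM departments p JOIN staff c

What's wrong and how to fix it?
Bug: JOIN with no ON clause produces a cartesian product; every staff row pairs with every departments row

Fix: Add ON c.dept_id = p.id to the JOIN

Corrected query:
SELECT c.id, p.name, c.salary FROM departments p JOIN staff c ON c.dept_id = p.id

Result:
id | name      | salary
---+-----------+-------
1  | HR        | 53386 
2  | Legal     | 148131
3  | Marketing | 161868
4  | Finance   | 113548
5  | Marketing | 120777
6  | HR        | 97151 
7  | Marketing | 86407 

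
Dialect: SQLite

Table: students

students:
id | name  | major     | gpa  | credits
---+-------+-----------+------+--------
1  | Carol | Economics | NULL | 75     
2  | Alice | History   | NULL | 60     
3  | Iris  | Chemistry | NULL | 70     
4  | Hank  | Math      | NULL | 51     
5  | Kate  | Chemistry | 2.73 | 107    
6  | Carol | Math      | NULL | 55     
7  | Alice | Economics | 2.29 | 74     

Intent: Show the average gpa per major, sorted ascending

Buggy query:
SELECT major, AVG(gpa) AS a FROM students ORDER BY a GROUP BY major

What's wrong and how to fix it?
Bug: GROUP BY must precede ORDER BY

Fix: Reorder: SELECT … FROM … GROUP BY … ORDER BY …

Corrected query:
SELECT major, AVG(gpa) AS a FROM students GROUP BY major ORDER BY a

Result:
major     | a   
----------+-----
History   | NULL
Math      | NULL
Economics | 2.29
Chemistry | 2.73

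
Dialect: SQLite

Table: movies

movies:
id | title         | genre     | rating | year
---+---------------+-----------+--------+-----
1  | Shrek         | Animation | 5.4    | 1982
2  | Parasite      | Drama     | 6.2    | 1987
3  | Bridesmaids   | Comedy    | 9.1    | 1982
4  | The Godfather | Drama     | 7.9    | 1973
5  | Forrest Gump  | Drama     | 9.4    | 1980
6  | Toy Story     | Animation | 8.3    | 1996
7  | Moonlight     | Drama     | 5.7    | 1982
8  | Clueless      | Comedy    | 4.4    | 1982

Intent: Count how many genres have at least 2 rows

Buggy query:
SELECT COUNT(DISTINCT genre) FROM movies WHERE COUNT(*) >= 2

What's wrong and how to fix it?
Bug: WHERE filters individual rows, not groups, so a group-level COUNT is invalid there

Fix: Use a subquery that GROUPs and filters with HAVING, then count its rows

Corrected query:
SELECT COUNT(*) FROM (SELECT genre FROM movies GROUP BY genre HAVING COUNT(*) >= 2)

Result:
COUNT(*)
--------
3       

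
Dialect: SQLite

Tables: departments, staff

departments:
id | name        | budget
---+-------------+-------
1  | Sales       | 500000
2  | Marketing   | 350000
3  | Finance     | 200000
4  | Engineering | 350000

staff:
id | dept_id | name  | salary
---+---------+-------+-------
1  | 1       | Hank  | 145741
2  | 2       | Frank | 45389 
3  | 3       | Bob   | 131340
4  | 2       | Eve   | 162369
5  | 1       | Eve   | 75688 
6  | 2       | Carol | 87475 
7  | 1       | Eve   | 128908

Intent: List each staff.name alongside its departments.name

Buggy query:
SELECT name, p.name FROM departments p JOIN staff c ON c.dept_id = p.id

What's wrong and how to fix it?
Bug: Both tables have a 'name' column; the unqualified reference is ambiguous

Fix: Qualify the column with its table alias (c.name)

Corrected query:
SELECT c.name, p.name FROM departments p JOIN staff c ON c.dept_id = p.id

Result:
name  | name     
------+----------
Hank  | Sales    
Frank | Marketing
Bob   | Finance  
Eve   | Marketing
Eve   | Sales    
Carol | Marketing
Eve   | Sales    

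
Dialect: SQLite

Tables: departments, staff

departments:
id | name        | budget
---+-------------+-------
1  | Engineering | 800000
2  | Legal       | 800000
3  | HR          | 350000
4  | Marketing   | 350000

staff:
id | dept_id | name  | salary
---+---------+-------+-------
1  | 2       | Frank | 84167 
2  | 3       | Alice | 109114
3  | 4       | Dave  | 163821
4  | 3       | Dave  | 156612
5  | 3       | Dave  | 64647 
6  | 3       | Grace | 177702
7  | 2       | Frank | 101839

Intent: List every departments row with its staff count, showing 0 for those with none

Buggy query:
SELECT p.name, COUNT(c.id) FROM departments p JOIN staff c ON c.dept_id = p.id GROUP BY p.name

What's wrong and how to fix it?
Bug: An inner join excludes parents with zero children

Fix: Use LEFT JOIN so parents without children still appear (COUNT(c.id) gives 0)

Corrected query:
SELECT p.name, COUNT(c.id) FROM departments p LEFT JOIN staff c ON c.dept_id = p.id GROUP BY p.name

Result:
name        | COUNT(c.id)
------------+------------
Engineering | 0          
HR          | 4          
Legal       | 2          
Marketing   | 1          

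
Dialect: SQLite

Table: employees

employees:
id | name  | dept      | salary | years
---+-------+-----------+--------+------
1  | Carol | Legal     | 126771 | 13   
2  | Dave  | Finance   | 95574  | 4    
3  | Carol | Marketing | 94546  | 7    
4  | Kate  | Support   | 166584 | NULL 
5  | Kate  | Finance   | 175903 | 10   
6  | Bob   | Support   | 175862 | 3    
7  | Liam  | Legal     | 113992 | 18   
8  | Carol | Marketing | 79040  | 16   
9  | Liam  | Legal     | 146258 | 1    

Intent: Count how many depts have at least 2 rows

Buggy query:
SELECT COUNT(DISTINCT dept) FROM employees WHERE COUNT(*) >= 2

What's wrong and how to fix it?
Bug: WHERE filters individual rows, not groups, so a group-level COUNT is invalid there

Fix: Group first with HAVING COUNT(*) >= 2, then COUNT the resulting groups

Corrected query:
SELECT COUNT(*) FROM (SELECT dept FROM employees GROUP BY dept HAVING COUNT(*) >= 2)

Result:
COUNT(*)
--------
4       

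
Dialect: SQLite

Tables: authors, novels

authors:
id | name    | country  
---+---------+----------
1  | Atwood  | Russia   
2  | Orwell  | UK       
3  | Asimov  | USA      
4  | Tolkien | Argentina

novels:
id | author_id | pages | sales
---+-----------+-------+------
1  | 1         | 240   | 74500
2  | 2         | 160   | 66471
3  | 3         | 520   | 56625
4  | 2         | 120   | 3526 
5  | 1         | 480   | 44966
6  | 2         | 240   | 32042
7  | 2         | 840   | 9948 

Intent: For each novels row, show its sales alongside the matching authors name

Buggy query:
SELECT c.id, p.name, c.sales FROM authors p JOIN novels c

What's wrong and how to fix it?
Bug: Missing join condition: each novels row is matched to all authors rows instead of just its own

Fix: Add ON c.author_id = p.id to the JOIN

Corrected query:
SELECT c.id, p.name, c.sales FROM authors p JOIN novels c ON c.author_id = p.id

Result:
id | name   | sales
---+--------+------
1  | Atwood | 74500
2  | Orwell | 66471
3  | Asimov | 56625
4  | Orwell | 3526 
5  | Atwood | 44966
6  | Orwell | 32042
7  | Orwell | 9948 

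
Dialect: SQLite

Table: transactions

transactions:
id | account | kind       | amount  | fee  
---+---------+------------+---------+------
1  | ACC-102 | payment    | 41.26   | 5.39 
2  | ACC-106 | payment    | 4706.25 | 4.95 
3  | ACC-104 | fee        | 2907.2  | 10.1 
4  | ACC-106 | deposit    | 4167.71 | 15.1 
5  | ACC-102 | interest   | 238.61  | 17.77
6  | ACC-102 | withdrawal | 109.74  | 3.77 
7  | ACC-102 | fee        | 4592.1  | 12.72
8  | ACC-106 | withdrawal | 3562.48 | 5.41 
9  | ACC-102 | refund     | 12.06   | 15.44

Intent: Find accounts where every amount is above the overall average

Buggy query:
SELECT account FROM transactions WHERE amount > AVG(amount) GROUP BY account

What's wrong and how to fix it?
Bug: AVG() is an aggregate; it can't sit directly in WHERE

Fix: Compute the overall average in a scalar subquery and compare each group's MIN against it in HAVING

Corrected query:
SELECT account FROM transactions GROUP BY account HAVING MIN(amount) > (SELECT AVG(amount) FROM transactions)

Result:
account
-------
ACC-104
ACC-106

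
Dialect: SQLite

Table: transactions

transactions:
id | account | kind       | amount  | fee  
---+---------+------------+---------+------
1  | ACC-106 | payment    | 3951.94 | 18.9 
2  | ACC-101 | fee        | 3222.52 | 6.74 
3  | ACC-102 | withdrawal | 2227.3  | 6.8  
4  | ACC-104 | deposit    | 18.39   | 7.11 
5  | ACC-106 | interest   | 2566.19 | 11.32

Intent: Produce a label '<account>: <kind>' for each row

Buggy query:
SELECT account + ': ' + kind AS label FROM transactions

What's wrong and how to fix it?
Bug: SQLite uses || for string concatenation; + coerces text to numbers (yielding 0)

Fix: Use the || operator for string concatenation

Corrected query:
SELECT account || ': ' || kind AS label FROM transactions

Result:
label              
-------------------
ACC-106: payment   
ACC-101: fee       
ACC-102: withdrawal
ACC-104: deposit   
ACC-106: interest  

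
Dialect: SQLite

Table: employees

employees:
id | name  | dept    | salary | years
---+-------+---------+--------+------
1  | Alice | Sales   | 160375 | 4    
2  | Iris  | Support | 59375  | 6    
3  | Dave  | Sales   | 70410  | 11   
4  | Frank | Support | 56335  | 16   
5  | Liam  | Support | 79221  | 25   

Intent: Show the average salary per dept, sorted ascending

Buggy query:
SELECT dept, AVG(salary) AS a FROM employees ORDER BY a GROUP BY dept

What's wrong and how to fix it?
Bug: GROUP BY must precede ORDER BY

Fix: Move ORDER BY to the end, after GROUP BY

Corrected query:
SELECT dept, AVG(salary) AS a FROM employees GROUP BY dept ORDER BY a

Result:
dept    | a       
--------+---------
Support | 64977   
Sales   | 115392.5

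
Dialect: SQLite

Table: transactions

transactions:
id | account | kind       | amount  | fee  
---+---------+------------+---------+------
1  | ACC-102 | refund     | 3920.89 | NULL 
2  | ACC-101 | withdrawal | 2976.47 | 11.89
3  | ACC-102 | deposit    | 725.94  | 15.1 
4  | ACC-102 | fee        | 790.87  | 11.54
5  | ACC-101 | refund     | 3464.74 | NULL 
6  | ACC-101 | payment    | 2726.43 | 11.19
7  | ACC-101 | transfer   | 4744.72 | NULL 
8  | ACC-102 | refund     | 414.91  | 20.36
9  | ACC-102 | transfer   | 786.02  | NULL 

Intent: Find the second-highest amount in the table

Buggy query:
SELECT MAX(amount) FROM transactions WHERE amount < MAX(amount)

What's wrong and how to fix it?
Bug: The inner MAX is an aggregate inside WHERE, which is not allowed

Fix: Put the inner MAX in a scalar subquery

Corrected query:
SELECT MAX(amount) FROM transactions WHERE amount < (SELECT MAX(amount) FROM transactions)

Result:
MAX(amount)
-----------
3920.89    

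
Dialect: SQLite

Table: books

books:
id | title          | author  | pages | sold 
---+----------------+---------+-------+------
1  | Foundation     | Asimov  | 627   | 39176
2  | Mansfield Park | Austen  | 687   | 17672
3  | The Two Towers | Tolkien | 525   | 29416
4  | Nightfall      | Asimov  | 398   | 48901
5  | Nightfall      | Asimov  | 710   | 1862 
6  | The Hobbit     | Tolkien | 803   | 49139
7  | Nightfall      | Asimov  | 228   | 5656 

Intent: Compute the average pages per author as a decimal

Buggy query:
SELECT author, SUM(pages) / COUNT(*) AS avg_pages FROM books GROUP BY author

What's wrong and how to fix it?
Bug: Both operands are integers, so '/' performs integer division and truncates

Fix: Multiply by 1.0 (or CAST to REAL) to force floating-point division

Corrected query:
SELECT author, SUM(pages) * 1.0 / COUNT(*) AS avg_pages FROM books GROUP BY author

Result:
author  | avg_pages
--------+----------
Asimov  | 490.75   
Austen  | 687      
Tolkien | 664      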